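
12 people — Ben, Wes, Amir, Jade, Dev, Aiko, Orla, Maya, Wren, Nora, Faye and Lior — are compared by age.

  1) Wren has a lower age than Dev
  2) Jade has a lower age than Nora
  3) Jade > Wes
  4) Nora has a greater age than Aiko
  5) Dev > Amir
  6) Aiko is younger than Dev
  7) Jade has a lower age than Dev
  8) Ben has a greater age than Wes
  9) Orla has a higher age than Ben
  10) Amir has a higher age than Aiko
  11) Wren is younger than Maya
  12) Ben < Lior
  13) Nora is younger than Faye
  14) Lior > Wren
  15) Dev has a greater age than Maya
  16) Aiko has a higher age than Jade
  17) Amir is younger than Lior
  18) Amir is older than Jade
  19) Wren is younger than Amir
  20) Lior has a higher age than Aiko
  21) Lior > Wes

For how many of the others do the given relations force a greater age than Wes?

9

Directly above Wes: Jade, Ben, Lior.
One step further: Aiko, Nora, Amir, Dev, Orla (8 so far).
One step further: Faye (9 so far).
Nothing else is reachable above Wes; 9 in all.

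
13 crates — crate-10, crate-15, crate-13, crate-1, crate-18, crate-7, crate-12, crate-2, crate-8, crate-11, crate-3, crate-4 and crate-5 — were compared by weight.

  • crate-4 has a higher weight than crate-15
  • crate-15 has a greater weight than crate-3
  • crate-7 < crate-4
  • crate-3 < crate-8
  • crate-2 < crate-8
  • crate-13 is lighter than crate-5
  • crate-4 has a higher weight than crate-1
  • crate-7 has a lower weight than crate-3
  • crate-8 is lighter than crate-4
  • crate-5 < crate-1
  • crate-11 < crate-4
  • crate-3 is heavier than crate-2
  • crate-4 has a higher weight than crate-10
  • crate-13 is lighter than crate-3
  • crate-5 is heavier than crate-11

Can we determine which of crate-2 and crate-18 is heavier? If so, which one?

Following every chain through crate-2: above crate-2 we get crate-3, crate-8, crate-15, crate-4.
crate-18 is not reached, and no chain runs the other way from crate-18 to crate-2.
So the given relations leave the order of crate-2 and crate-18 undetermined.

undetermined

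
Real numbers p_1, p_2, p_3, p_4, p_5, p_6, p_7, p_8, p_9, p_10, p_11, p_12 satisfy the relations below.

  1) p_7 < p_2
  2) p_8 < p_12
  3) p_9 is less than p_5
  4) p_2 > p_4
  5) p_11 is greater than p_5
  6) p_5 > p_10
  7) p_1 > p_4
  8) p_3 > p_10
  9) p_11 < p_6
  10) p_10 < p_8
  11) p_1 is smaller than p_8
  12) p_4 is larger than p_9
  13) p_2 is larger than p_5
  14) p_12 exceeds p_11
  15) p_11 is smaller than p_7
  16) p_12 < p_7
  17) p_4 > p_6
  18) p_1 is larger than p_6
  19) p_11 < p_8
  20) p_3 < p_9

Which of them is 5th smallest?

p_11

The consecutive relations fix a unique order: p_10 < p_3 < p_9 < p_5 < p_11 < p_6 < p_4 < p_1 < p_8 < p_12 < p_7 < p_2.
Counting 5 from the smallest end gives p_11.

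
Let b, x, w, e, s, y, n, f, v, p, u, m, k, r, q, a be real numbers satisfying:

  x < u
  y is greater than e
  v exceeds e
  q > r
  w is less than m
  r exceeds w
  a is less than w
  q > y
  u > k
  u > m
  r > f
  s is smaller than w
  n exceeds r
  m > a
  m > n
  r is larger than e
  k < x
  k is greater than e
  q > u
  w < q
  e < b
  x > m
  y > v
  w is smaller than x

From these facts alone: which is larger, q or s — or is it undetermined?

q

s < w and w < r give s < r.
With r < n: s < w < r < n.
Then n < m extends the chain to m.
With m < x: s < w < r < n < m < x.
Then x < u extends the chain to u.
Then u < q extends the chain to q.
So q is larger.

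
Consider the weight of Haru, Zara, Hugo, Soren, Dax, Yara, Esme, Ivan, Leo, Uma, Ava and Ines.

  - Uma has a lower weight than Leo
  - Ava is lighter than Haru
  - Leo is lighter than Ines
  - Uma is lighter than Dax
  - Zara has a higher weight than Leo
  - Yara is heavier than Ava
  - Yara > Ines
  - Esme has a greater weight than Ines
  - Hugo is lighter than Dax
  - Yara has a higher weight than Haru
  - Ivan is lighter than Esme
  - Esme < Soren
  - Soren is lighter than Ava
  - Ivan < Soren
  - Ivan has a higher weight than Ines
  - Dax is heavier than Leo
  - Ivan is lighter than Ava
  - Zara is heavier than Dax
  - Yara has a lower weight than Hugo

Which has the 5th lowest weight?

Piecing the relations together gives one ordering: Uma < Leo < Ines < Ivan < Esme < Soren < Ava < Haru < Yara < Hugo < Dax < Zara.
The 5th smallest is Esme.

Esme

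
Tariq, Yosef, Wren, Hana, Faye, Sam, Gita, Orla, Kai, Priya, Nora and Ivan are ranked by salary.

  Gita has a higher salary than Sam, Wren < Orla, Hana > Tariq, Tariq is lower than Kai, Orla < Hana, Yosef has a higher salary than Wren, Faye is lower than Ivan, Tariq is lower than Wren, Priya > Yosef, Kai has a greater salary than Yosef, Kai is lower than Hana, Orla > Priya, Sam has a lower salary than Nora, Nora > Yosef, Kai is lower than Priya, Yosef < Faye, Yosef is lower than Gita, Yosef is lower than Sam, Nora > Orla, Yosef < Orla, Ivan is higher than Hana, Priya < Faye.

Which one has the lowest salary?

Wren is not least since Tariq < Wren; Yosef is not least since Wren < Yosef; Kai is not least since Tariq < Kai; Priya is not least since Kai < Priya; Faye is not least since Yosef < Faye; Sam is not least since Yosef < Sam; Gita is not least since Yosef < Gita; Orla is not least since Yosef < Orla; Hana is not least since Orla < Hana; Ivan is not least since Faye < Ivan; Nora is not least since Yosef < Nora.
Only Tariq has nothing below it, so Tariq is the lowest salary.

Tariq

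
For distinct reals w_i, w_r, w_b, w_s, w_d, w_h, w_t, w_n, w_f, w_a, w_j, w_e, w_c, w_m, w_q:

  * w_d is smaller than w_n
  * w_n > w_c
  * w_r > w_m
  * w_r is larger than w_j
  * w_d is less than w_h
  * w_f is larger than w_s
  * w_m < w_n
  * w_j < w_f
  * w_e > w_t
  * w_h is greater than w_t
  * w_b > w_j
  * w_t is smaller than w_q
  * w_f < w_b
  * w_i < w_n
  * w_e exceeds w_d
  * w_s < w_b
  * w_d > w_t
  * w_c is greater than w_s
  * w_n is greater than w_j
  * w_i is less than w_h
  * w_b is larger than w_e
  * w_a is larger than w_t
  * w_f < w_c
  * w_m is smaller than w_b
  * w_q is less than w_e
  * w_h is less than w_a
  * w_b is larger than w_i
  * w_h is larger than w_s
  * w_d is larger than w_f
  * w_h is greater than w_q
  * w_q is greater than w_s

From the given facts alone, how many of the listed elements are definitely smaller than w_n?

Directly below w_n: w_j, w_m, w_d, w_i, w_c.
One step further: w_s, w_f, w_t (8 so far).
Nothing else is reachable below w_n; 8 in all.

8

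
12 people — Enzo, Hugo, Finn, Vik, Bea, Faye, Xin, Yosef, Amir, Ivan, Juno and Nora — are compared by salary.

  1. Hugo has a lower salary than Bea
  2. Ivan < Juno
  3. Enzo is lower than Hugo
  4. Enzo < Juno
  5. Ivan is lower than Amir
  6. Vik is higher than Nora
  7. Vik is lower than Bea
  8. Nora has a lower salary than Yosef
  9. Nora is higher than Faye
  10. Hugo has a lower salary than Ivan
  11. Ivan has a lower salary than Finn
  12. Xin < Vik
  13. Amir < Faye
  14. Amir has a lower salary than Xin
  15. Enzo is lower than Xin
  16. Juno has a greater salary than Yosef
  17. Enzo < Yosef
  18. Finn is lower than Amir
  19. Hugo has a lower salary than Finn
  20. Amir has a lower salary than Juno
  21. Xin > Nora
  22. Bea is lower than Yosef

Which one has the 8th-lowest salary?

Xin

Piecing the relations together gives one ordering: Enzo < Hugo < Ivan < Finn < Amir < Faye < Nora < Xin < Vik < Bea < Yosef < Juno.
Counting 8 from the smallest end gives Xin.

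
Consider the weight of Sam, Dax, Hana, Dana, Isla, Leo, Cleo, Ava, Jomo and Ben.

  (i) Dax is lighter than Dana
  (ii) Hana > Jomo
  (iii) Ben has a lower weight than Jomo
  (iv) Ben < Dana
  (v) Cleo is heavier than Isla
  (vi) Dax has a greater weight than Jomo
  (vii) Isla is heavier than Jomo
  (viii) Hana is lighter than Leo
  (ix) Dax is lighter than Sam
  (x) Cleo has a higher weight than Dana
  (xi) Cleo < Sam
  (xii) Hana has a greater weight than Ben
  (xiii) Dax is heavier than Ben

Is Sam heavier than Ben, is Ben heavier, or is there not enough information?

Ben < Jomo and Jomo < Dax give Ben < Dax.
Then Dax < Dana extends the chain to Dana.
With Dana < Cleo: Ben < Jomo < Dax < Dana < Cleo.
Then Cleo < Sam extends the chain to Sam.
So Sam is heavier.

Sam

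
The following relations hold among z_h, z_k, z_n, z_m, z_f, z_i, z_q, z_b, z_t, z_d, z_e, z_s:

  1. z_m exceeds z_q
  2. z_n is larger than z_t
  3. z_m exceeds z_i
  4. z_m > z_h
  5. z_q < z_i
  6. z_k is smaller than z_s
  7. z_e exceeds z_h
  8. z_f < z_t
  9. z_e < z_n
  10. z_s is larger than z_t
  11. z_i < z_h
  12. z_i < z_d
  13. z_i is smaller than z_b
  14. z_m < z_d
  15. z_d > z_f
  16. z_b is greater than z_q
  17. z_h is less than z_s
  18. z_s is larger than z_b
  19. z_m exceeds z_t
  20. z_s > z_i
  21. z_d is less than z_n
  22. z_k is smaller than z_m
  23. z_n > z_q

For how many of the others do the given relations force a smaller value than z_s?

7

Directly below z_s: z_i, z_h, z_t, z_k, z_b.
One step further: z_q, z_f (7 so far).
No other element is forced below z_s by the given relations, so the count is 7.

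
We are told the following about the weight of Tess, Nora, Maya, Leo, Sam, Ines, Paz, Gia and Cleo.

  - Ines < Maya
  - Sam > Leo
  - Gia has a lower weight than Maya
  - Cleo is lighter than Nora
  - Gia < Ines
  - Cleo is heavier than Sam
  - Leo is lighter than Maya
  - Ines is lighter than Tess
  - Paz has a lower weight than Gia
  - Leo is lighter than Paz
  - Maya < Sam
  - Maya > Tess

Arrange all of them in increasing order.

Leo < Paz < Gia < Ines < Tess < Maya < Sam < Cleo < Nora

Nothing is placed below Leo, so it is least; from there Leo < Paz; Paz < Gia; Gia < Ines; Ines < Tess; Tess < Maya; Maya < Sam; Sam < Cleo; Cleo < Nora, each given directly.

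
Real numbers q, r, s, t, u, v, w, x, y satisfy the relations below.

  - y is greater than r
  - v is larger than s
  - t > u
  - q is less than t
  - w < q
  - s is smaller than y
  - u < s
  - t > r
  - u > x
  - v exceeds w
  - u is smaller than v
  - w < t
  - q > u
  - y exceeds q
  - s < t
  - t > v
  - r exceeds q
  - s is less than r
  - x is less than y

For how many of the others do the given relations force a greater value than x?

Directly above x: u, y.
One step further: s, v, q, t (6 so far).
One step further: r (7 so far).
No other element is forced above x by the given relations, so the count is 7.

7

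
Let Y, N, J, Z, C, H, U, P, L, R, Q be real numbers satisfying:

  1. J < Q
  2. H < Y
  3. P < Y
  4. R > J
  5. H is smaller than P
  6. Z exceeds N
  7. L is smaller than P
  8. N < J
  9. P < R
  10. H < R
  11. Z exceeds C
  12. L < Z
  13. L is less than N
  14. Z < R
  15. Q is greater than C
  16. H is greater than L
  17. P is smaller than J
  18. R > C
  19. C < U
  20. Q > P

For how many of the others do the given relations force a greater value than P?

4

The elements the relations force above P are J, Q, Y, R — no chain reaches any other.
That is 4.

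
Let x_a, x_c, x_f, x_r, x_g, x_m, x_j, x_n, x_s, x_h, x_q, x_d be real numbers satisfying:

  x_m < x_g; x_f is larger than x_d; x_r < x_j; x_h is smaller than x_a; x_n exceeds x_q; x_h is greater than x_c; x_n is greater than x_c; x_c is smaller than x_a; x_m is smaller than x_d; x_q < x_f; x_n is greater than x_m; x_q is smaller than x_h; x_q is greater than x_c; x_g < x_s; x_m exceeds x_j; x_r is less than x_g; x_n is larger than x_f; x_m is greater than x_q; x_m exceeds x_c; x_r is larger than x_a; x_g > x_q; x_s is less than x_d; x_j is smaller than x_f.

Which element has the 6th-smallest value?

The consecutive relations fix a unique order: x_c < x_q < x_h < x_a < x_r < x_j < x_m < x_g < x_s < x_d < x_f < x_n.
Counting 6 from the smallest end gives x_j.

x_j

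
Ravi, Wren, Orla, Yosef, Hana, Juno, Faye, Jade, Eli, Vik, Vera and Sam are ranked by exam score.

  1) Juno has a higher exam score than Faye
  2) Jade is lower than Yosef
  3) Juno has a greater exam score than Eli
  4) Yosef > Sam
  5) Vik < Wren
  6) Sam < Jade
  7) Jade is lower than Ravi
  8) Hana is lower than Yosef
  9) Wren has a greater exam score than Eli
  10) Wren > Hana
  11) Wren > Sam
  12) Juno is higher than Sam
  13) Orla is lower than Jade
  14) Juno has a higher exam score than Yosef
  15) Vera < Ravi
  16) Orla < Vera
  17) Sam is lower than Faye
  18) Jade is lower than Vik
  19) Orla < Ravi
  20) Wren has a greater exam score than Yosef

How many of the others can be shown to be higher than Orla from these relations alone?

7

The elements the relations force above Orla are Vera, Jade, Vik, Ravi, Yosef, Wren, Juno — no chain reaches any other.
That is 7.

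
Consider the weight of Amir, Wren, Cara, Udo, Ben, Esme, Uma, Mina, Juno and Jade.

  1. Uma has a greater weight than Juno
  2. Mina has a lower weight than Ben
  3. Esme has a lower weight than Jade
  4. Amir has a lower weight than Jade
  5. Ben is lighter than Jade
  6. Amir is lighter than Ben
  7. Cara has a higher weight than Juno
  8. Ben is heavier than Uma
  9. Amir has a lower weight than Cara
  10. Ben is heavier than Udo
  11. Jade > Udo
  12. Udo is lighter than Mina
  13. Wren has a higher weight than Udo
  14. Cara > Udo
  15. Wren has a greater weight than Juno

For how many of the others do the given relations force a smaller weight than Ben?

Directly below Ben: Udo, Mina, Amir, Uma.
One step further: Juno (5 so far).
No other element is forced below Ben by the given relations, so the count is 5.

5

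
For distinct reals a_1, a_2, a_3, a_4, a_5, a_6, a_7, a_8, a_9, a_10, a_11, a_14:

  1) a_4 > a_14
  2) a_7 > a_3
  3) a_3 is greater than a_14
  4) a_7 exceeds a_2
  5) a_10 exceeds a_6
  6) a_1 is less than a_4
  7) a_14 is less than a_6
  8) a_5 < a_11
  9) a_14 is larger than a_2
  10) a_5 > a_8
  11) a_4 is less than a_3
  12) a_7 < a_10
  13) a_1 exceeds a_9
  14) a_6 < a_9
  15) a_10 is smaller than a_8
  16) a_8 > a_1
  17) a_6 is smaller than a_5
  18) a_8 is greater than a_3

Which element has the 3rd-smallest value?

The consecutive relations fix a unique order: a_2 < a_14 < a_6 < a_9 < a_1 < a_4 < a_3 < a_7 < a_10 < a_8 < a_5 < a_11.
The 3rd smallest is a_6.

a_6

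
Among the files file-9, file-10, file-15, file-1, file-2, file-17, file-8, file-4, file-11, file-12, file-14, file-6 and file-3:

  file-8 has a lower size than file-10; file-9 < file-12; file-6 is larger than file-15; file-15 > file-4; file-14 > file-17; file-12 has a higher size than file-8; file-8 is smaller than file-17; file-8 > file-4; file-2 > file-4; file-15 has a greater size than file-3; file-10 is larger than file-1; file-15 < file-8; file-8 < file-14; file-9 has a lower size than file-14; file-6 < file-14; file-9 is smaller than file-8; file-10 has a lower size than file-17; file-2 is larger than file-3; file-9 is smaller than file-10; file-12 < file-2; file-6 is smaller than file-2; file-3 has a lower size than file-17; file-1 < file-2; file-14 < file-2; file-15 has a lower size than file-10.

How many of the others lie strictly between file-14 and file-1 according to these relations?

2

The relations place file-1 below file-14. An element lies strictly between them when it is forced above file-1 and also forced below file-14.
Above file-1: {file-10, file-17, file-2}. Below file-14: {file-9, file-4, file-3, file-15, file-8, file-6, file-10, file-17}.
Intersection: {file-10, file-17} — 2.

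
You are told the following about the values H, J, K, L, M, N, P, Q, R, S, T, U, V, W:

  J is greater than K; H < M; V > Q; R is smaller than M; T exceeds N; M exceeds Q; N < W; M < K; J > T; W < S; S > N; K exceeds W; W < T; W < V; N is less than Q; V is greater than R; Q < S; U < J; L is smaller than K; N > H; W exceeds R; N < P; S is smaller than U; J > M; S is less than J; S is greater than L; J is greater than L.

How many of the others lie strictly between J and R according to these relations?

The relations place R below J. An element lies strictly between them when it is forced above R and also forced below J.
Above R: {W, V, S, U, T, M, K}. Below J: {H, N, Q, W, L, S, U, T, M, K}.
Intersection: {W, S, U, T, M, K} — 6.

6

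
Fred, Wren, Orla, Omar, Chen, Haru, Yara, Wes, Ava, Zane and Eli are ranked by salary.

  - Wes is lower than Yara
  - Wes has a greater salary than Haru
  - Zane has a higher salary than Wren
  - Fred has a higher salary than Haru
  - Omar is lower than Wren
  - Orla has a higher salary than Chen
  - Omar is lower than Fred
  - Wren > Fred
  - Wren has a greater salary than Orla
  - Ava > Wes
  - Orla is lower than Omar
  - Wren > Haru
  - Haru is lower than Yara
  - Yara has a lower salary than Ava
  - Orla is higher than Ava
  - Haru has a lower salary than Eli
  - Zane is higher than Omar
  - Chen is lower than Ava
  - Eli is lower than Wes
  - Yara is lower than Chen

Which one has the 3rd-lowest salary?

The consecutive relations fix a unique order: Haru < Eli < Wes < Yara < Chen < Ava < Orla < Omar < Fred < Wren < Zane.
Counting 3 from the smallest end gives Wes.

Wes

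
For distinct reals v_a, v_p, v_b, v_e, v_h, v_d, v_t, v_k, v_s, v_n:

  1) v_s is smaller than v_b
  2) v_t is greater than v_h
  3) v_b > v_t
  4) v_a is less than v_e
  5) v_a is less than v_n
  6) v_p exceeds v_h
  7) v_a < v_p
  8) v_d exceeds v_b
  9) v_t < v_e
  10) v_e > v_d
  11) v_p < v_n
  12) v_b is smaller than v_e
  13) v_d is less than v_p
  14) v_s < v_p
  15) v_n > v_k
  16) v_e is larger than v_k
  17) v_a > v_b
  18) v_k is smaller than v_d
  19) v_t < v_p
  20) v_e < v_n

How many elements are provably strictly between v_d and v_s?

Chaining upward from v_s reaches: v_b, v_a, v_p, v_e, v_n.
Chaining downward from v_d reaches: v_h, v_k, v_t, v_b.
Strictly between v_s and v_d are those in both lists: v_b — 1 element.

1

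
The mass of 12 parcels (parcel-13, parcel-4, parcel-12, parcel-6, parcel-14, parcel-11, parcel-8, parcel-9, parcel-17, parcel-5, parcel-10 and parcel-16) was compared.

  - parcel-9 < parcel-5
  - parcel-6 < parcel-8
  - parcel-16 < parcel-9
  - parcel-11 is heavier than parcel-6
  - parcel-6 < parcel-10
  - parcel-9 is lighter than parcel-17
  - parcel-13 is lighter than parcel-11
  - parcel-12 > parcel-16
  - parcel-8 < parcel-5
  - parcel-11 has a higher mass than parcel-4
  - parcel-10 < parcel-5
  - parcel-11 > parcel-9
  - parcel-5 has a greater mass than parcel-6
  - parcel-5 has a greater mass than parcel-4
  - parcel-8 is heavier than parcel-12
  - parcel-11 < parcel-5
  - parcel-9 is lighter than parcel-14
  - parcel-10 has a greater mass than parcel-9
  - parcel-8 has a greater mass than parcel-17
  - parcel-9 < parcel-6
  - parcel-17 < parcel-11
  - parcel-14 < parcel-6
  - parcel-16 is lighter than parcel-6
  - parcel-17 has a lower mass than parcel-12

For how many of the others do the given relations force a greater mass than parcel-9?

From parcel-9 the given relations immediately reach parcel-14, parcel-17, parcel-6, parcel-10, parcel-11, parcel-5.
From those, parcel-12, parcel-8 — 8 in total.
Nothing else is reachable above parcel-9; 8 in all.

8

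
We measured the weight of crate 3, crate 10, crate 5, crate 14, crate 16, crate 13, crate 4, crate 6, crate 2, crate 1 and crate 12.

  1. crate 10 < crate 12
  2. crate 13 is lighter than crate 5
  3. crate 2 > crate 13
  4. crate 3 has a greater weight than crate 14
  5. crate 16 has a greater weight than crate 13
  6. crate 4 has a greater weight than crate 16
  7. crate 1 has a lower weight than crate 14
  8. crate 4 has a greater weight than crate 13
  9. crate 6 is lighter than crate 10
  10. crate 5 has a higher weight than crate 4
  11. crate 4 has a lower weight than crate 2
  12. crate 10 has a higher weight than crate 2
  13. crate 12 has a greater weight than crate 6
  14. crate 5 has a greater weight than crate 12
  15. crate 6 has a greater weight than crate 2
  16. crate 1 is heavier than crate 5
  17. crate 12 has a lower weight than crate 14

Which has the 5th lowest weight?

crate 6

The consecutive relations fix a unique order: crate 13 < crate 16 < crate 4 < crate 2 < crate 6 < crate 10 < crate 12 < crate 5 < crate 1 < crate 14 < crate 3.
Counting 5 from the smallest end gives crate 6.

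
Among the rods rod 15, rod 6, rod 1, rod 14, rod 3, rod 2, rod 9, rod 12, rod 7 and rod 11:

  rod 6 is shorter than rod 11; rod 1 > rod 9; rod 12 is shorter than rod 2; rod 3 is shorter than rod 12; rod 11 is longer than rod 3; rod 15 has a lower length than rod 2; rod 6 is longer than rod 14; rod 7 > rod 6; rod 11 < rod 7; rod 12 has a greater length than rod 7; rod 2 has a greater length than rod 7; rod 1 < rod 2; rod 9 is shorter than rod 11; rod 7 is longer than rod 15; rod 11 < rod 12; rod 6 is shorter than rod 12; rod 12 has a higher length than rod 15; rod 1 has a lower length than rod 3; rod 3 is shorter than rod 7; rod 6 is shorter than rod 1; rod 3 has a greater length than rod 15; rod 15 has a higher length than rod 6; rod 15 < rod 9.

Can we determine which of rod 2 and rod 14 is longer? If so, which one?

rod 2

rod 14 < rod 6 and rod 6 < rod 15 give rod 14 < rod 15.
Then rod 15 < rod 9 extends the chain to rod 9.
With rod 9 < rod 1: rod 14 < rod 6 < rod 15 < rod 9 < rod 1.
Then rod 1 < rod 3 extends the chain to rod 3.
Then rod 3 < rod 11 extends the chain to rod 11.
With rod 11 < rod 7: rod 14 < rod 6 < rod 15 < rod 9 < rod 1 < rod 3 < rod 11 < rod 7.
Then rod 7 < rod 12 extends the chain to rod 12.
With rod 12 < rod 2: rod 14 < rod 6 < rod 15 < rod 9 < rod 1 < rod 3 < rod 11 < rod 7 < rod 12 < rod 2.
So rod 2 is longer.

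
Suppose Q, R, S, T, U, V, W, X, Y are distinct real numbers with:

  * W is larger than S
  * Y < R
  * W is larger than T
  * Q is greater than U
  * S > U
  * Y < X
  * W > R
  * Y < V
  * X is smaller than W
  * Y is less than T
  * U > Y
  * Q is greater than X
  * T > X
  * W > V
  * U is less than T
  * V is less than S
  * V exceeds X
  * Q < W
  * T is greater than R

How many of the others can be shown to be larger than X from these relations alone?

Directly above X: V, Q, T, W.
One step further: S (5 so far).
Nothing else is reachable above X; 5 in all.

5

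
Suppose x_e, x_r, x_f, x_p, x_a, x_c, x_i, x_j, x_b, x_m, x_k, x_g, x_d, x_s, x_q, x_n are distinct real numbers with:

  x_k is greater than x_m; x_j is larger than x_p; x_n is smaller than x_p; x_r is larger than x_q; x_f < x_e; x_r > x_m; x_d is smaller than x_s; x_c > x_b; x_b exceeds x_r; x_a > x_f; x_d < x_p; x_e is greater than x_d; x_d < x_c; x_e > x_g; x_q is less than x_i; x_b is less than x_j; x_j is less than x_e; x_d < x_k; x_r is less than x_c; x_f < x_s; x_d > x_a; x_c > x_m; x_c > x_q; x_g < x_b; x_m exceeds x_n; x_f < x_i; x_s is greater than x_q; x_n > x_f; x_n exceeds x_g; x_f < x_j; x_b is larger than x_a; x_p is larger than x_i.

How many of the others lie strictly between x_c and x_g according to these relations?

The relations place x_g below x_c. An element lies strictly between them when it is forced above x_g and also forced below x_c.
Above x_g: {x_n, x_m, x_k, x_r, x_b, x_p, x_j, x_e}. Below x_c: {x_f, x_q, x_a, x_n, x_m, x_d, x_r, x_b}.
Intersection: {x_n, x_m, x_r, x_b} — 4.

4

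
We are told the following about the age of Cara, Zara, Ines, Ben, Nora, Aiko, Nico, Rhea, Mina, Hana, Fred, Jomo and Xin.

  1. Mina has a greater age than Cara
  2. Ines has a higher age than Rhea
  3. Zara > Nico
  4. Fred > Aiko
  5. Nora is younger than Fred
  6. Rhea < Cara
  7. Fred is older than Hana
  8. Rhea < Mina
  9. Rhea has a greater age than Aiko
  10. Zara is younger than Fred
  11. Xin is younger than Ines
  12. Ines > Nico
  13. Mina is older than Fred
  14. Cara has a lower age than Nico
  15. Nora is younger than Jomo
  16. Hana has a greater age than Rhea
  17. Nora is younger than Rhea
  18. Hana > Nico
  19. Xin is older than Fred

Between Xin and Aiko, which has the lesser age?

Aiko

The relevant relations are Aiko < Rhea; Rhea < Cara; Cara < Nico; Nico < Hana; Hana < Fred; Fred < Xin.
Together: Aiko < Rhea < Cara < Nico < Hana < Fred < Xin.
So Aiko < Xin; Aiko is the younger of the two.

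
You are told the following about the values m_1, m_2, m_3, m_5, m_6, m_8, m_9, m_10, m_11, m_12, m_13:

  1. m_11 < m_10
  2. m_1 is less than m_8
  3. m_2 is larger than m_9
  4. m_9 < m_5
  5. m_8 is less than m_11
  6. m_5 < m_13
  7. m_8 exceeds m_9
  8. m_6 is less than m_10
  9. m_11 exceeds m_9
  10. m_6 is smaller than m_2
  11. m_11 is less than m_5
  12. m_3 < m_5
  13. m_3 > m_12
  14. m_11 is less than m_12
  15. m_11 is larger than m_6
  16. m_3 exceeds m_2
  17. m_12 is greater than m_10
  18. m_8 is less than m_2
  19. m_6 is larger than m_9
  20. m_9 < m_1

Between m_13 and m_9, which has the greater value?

m_13

m_9 < m_1 and m_1 < m_8 give m_9 < m_8.
With m_8 < m_11: m_9 < m_1 < m_8 < m_11.
With m_11 < m_12: m_9 < m_1 < m_8 < m_11 < m_12.
Then m_12 < m_3 extends the chain to m_3.
Then m_3 < m_5 extends the chain to m_5.
Then m_5 < m_13 extends the chain to m_13.
So m_9 < m_13; m_13 is the larger of the two.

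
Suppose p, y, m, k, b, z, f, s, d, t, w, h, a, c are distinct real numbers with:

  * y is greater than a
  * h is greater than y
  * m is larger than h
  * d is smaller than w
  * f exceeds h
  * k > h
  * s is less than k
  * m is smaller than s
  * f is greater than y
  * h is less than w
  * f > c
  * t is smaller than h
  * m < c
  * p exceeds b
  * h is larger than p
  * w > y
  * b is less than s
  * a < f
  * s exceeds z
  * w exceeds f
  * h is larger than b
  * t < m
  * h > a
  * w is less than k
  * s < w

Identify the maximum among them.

b is not greatest since b < h; a is not greatest since a < y; t is not greatest since t < m; p is not greatest since p < h; z is not greatest since z < s; y is not greatest since y < h; d is not greatest since d < w; h is not greatest since h < k; m is not greatest since m < s; s is not greatest since s < k; c is not greatest since c < f; f is not greatest since f < w; w is not greatest since w < k.
Only k has nothing above it, so k is the maximum.

k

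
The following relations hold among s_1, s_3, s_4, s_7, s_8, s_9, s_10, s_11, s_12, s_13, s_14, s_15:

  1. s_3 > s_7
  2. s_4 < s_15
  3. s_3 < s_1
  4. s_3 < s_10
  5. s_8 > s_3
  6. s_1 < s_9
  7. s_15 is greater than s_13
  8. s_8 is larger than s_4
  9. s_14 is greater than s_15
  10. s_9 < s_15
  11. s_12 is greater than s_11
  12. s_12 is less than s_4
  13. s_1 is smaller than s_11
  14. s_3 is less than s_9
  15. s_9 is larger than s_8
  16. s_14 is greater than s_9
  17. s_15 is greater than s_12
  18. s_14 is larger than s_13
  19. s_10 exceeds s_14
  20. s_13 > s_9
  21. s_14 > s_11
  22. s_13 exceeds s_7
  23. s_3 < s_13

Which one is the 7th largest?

s_4

Chaining the given pairs: s_7 < s_3 < s_1 < s_11 < s_12 < s_4 < s_8 < s_9 < s_13 < s_15 < s_14 < s_10.
Counting 7 from the largest end gives s_4.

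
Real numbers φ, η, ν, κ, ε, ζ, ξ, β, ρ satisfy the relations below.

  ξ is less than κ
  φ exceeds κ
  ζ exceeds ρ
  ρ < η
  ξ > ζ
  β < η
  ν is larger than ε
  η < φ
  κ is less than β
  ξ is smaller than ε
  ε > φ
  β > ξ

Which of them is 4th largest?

η

Piecing the relations together gives one ordering: ρ < ζ < ξ < κ < β < η < φ < ε < ν.
The 4th largest is η.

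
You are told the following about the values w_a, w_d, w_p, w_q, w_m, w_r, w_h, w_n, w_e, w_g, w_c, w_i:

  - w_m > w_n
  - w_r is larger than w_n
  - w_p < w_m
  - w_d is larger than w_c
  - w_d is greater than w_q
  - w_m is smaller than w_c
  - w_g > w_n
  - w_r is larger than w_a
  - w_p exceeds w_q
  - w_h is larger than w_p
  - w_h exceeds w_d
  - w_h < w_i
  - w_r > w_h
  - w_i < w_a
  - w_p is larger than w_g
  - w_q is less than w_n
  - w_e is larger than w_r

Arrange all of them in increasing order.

Nothing is placed below w_q, so it is least; from there w_q < w_n; w_n < w_g; w_g < w_p; w_p < w_m; w_m < w_c; w_c < w_d; w_d < w_h; w_h < w_i; w_i < w_a; w_a < w_r; w_r < w_e, each given directly.

w_q < w_n < w_g < w_p < w_m < w_c < w_d < w_h < w_i < w_a < w_r < w_e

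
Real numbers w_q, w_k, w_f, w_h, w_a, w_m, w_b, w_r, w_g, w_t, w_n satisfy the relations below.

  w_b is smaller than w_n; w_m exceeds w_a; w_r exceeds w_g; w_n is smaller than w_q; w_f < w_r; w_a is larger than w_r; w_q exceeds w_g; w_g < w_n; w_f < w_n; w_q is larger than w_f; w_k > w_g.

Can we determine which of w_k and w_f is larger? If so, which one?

undetermined

Following every chain through w_f: above w_f we get w_n, w_r, w_q, w_a, w_m.
w_k is not reached, and no chain runs the other way from w_k to w_f.
So the given relations leave the order of w_f and w_k undetermined.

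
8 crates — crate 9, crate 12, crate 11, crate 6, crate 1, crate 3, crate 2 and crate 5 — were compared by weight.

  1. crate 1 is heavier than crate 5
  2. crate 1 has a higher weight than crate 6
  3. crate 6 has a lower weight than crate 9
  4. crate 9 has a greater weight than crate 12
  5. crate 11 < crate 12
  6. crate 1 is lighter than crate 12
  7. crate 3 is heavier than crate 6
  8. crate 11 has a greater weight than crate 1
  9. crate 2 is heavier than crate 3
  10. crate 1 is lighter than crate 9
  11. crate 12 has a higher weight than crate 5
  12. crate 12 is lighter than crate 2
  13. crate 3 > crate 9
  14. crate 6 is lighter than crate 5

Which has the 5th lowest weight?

Piecing the relations together gives one ordering: crate 6 < crate 5 < crate 1 < crate 11 < crate 12 < crate 9 < crate 3 < crate 2.
Counting 5 from the smallest end gives crate 12.

crate 12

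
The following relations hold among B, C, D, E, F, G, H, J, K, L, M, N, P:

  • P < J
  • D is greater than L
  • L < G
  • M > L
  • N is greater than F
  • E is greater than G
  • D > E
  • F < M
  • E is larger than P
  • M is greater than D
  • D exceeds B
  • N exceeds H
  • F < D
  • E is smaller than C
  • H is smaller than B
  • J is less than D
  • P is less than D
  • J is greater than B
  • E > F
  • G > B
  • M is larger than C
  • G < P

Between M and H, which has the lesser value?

H

H < B and B < G give H < G.
With G < P: H < B < G < P.
With P < J: H < B < G < P < J.
With J < D: H < B < G < P < J < D.
With D < M: H < B < G < P < J < D < M.
So H < M; H is the smaller of the two.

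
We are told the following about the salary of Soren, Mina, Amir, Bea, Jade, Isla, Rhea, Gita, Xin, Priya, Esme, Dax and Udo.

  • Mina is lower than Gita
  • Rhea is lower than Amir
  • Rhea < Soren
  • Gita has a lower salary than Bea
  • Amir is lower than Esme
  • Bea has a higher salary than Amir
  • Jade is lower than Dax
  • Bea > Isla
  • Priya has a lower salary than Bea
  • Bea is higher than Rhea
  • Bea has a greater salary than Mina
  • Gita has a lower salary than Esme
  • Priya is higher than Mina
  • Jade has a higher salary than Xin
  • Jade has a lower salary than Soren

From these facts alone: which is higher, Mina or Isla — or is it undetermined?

undetermined

Following every chain through Isla: above Isla we get Bea.
Mina is not reached, and no chain runs the other way from Mina to Isla.
So the given relations leave the order of Isla and Mina undetermined.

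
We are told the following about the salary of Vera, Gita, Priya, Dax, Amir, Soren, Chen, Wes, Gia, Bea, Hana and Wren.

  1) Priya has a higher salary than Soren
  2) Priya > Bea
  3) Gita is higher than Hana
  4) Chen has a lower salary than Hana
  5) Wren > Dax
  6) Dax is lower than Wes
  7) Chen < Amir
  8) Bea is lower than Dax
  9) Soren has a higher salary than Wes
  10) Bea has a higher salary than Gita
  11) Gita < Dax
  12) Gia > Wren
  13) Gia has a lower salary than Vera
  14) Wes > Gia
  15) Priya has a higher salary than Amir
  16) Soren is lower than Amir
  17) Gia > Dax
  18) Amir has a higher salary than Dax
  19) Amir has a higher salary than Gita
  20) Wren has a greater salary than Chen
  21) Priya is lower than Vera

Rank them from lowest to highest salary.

Each adjacent pair is fixed by a given relation: Chen < Hana; Hana < Gita; Gita < Bea; Bea < Dax; Dax < Wren; Wren < Gia; Gia < Wes; Wes < Soren; Soren < Amir; Amir < Priya; Priya < Vera. Chaining them end to end gives the full order.

Chen < Hana < Gita < Bea < Dax < Wren < Gia < Wes < Soren < Amir < Priya < Vera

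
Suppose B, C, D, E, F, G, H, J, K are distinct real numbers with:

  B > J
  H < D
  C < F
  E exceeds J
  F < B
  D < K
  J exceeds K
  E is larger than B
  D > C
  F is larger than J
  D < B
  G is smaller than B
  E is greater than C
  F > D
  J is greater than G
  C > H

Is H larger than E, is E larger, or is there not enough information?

E

The relevant relations are H < C; C < D; D < K; K < J; J < F; F < B; B < E.
Chaining these gives H < C < D < K < J < F < B < E.
So E is larger.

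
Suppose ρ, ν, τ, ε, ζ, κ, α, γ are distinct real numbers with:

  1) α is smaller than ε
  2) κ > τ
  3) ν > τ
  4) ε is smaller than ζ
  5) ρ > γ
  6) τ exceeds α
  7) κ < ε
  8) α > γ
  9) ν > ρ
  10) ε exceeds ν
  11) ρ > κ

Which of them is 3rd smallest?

τ

The consecutive relations fix a unique order: γ < α < τ < κ < ρ < ν < ε < ζ.
Counting 3 from the smallest end gives τ.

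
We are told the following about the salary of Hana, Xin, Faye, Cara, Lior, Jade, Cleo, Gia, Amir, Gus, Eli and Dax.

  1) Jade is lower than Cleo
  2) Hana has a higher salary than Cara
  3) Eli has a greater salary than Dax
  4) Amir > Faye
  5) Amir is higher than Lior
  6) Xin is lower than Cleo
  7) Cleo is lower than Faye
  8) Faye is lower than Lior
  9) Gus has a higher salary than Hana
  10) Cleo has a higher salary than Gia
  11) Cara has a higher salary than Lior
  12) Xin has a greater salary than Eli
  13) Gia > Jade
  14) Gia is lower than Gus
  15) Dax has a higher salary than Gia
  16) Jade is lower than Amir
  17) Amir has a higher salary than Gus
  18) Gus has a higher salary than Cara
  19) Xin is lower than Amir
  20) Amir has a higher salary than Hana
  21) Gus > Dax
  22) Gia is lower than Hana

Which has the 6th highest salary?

Faye

Chaining the given pairs: Jade < Gia < Dax < Eli < Xin < Cleo < Faye < Lior < Cara < Hana < Gus < Amir.
Counting 6 from the largest end gives Faye.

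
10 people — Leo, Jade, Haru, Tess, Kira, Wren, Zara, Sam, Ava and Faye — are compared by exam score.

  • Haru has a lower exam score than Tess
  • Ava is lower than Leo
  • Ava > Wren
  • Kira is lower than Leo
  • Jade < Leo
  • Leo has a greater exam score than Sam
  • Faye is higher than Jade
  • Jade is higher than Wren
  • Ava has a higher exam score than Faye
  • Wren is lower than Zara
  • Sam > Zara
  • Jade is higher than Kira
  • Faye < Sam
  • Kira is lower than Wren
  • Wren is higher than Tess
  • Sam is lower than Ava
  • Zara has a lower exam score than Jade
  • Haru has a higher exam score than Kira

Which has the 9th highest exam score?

The consecutive relations fix a unique order: Kira < Haru < Tess < Wren < Zara < Jade < Faye < Sam < Ava < Leo.
The 9th largest is Haru.

Haru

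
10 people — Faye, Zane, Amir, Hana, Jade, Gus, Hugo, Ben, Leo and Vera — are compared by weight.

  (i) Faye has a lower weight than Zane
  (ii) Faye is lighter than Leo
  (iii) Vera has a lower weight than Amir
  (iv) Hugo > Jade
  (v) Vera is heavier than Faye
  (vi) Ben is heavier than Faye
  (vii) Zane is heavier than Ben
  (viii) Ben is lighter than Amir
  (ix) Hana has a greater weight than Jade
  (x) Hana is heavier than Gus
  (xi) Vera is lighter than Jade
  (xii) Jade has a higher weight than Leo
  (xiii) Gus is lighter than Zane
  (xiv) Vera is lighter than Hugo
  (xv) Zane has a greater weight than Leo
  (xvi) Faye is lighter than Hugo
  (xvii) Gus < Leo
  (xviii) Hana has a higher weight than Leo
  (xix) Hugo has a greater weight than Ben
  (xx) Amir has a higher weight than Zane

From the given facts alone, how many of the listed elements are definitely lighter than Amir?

6

The elements the relations force below Amir are Gus, Faye, Vera, Ben, Leo, Zane — no chain reaches any other.
That is 6.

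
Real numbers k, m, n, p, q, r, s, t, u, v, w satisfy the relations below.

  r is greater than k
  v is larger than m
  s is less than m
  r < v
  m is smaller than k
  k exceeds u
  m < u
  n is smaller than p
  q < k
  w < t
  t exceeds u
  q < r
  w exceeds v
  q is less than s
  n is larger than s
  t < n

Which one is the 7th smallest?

Piecing the relations together gives one ordering: q < s < m < u < k < r < v < w < t < n < p.
Counting 7 from the smallest end gives v.

v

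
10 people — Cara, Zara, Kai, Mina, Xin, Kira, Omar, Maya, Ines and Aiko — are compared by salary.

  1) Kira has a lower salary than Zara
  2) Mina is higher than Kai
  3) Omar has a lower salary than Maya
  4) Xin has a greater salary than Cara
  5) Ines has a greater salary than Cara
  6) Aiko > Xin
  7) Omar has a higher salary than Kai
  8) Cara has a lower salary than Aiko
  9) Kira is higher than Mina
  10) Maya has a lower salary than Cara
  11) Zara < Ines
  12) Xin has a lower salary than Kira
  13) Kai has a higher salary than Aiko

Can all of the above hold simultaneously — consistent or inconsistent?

Chaining the given relations yields Omar < Maya < Cara < Xin < Aiko < Kai, so Omar < Kai. But one relation states Kai < Omar. These cannot both hold.

inconsistent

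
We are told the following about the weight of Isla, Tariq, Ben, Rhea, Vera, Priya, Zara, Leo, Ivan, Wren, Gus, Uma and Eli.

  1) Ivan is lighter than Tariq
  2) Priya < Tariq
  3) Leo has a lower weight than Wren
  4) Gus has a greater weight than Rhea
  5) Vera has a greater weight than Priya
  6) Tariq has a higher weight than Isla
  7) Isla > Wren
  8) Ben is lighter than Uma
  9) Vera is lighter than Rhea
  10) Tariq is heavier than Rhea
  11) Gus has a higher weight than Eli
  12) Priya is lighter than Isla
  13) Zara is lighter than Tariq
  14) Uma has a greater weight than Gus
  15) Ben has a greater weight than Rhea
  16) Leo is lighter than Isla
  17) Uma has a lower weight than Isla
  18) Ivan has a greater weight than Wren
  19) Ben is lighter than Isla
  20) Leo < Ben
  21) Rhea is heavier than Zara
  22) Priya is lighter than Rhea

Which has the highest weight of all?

Priya is not greatest since Priya < Vera; Eli is not greatest since Eli < Gus; Leo is not greatest since Leo < Isla; Zara is not greatest since Zara < Rhea; Wren is not greatest since Wren < Ivan; Vera is not greatest since Vera < Rhea; Rhea is not greatest since Rhea < Tariq; Gus is not greatest since Gus < Uma; Ivan is not greatest since Ivan < Tariq; Ben is not greatest since Ben < Isla; Uma is not greatest since Uma < Isla; Isla is not greatest since Isla < Tariq.
Only Tariq has nothing above it, so Tariq is the highest weight.

Tariq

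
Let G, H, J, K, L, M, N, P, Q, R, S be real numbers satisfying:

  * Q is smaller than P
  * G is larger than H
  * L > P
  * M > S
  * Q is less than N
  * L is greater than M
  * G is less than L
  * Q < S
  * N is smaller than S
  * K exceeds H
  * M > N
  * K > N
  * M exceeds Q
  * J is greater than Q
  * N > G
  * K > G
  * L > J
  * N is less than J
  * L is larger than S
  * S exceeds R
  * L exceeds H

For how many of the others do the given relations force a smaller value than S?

The elements the relations force below S are Q, H, G, R, N — no chain reaches any other.
That is 5.

5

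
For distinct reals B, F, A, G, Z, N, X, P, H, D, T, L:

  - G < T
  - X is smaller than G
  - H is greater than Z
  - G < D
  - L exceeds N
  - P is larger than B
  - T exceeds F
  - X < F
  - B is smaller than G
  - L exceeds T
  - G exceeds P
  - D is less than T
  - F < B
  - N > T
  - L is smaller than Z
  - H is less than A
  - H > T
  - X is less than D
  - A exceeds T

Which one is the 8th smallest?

N

Piecing the relations together gives one ordering: X < F < B < P < G < D < T < N < L < Z < H < A.
Counting 8 from the smallest end gives N.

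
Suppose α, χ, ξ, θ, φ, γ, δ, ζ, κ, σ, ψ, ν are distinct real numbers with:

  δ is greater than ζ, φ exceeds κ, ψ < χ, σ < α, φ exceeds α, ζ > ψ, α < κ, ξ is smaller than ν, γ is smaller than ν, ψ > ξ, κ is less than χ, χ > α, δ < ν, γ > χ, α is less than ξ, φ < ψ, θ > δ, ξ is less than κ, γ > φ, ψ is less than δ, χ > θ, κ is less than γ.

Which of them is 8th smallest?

δ

Piecing the relations together gives one ordering: σ < α < ξ < κ < φ < ψ < ζ < δ < θ < χ < γ < ν.
Counting 8 from the smallest end gives δ.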